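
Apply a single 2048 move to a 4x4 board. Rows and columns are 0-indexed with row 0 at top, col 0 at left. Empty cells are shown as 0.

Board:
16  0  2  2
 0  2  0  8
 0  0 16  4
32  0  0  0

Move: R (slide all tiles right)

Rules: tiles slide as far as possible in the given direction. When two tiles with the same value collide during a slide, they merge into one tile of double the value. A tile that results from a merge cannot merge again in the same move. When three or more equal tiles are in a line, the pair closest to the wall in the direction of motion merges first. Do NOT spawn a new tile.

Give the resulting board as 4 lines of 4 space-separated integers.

Slide right:
row 0: [16, 0, 2, 2] -> [0, 0, 16, 4]
row 1: [0, 2, 0, 8] -> [0, 0, 2, 8]
row 2: [0, 0, 16, 4] -> [0, 0, 16, 4]
row 3: [32, 0, 0, 0] -> [0, 0, 0, 32]

Answer:  0  0 16  4
 0  0  2  8
 0  0 16  4
 0  0  0 32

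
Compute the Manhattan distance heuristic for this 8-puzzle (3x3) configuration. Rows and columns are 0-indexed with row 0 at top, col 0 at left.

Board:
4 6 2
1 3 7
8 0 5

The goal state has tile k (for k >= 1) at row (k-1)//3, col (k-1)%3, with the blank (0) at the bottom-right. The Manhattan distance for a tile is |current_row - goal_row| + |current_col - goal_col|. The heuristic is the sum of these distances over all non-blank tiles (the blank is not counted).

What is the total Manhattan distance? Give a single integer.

Tile 4: at (0,0), goal (1,0), distance |0-1|+|0-0| = 1
Tile 6: at (0,1), goal (1,2), distance |0-1|+|1-2| = 2
Tile 2: at (0,2), goal (0,1), distance |0-0|+|2-1| = 1
Tile 1: at (1,0), goal (0,0), distance |1-0|+|0-0| = 1
Tile 3: at (1,1), goal (0,2), distance |1-0|+|1-2| = 2
Tile 7: at (1,2), goal (2,0), distance |1-2|+|2-0| = 3
Tile 8: at (2,0), goal (2,1), distance |2-2|+|0-1| = 1
Tile 5: at (2,2), goal (1,1), distance |2-1|+|2-1| = 2
Sum: 1 + 2 + 1 + 1 + 2 + 3 + 1 + 2 = 13

Answer: 13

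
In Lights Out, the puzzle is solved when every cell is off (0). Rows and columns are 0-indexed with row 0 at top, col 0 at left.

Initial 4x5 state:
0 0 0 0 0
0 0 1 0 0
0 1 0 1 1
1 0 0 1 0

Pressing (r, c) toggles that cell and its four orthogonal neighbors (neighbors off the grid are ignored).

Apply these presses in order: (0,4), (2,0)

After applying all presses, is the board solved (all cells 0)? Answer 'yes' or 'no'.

After press 1 at (0,4):
0 0 0 1 1
0 0 1 0 1
0 1 0 1 1
1 0 0 1 0

After press 2 at (2,0):
0 0 0 1 1
1 0 1 0 1
1 0 0 1 1
0 0 0 1 0

Lights still on: 9

Answer: no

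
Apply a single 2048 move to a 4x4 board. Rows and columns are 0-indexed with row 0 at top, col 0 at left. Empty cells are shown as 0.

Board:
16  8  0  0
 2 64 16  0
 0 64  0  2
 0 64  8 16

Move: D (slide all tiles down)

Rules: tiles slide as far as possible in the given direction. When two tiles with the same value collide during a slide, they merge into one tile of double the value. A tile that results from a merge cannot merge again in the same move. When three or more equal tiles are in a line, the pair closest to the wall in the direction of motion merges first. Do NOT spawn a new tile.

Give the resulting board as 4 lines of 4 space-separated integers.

Answer:   0   0   0   0
  0   8   0   0
 16  64  16   2
  2 128   8  16

Derivation:
Slide down:
col 0: [16, 2, 0, 0] -> [0, 0, 16, 2]
col 1: [8, 64, 64, 64] -> [0, 8, 64, 128]
col 2: [0, 16, 0, 8] -> [0, 0, 16, 8]
col 3: [0, 0, 2, 16] -> [0, 0, 2, 16]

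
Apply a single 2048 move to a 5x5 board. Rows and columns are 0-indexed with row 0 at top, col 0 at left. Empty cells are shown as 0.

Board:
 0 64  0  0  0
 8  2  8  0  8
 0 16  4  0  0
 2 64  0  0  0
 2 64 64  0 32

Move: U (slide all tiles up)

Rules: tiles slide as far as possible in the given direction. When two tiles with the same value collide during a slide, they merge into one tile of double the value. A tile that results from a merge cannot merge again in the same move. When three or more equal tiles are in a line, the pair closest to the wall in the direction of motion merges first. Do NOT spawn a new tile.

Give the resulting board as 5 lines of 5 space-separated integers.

Slide up:
col 0: [0, 8, 0, 2, 2] -> [8, 4, 0, 0, 0]
col 1: [64, 2, 16, 64, 64] -> [64, 2, 16, 128, 0]
col 2: [0, 8, 4, 0, 64] -> [8, 4, 64, 0, 0]
col 3: [0, 0, 0, 0, 0] -> [0, 0, 0, 0, 0]
col 4: [0, 8, 0, 0, 32] -> [8, 32, 0, 0, 0]

Answer:   8  64   8   0   8
  4   2   4   0  32
  0  16  64   0   0
  0 128   0   0   0
  0   0   0   0   0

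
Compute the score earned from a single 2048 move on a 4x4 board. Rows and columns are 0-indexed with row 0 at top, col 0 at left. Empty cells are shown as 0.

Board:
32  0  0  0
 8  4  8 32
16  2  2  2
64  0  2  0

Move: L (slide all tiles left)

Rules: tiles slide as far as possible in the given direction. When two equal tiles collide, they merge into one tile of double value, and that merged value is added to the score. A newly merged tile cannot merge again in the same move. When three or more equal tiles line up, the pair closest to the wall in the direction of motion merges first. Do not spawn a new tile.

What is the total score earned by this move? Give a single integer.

Slide left:
row 0: [32, 0, 0, 0] -> [32, 0, 0, 0]  score +0 (running 0)
row 1: [8, 4, 8, 32] -> [8, 4, 8, 32]  score +0 (running 0)
row 2: [16, 2, 2, 2] -> [16, 4, 2, 0]  score +4 (running 4)
row 3: [64, 0, 2, 0] -> [64, 2, 0, 0]  score +0 (running 4)
Board after move:
32  0  0  0
 8  4  8 32
16  4  2  0
64  2  0  0

Answer: 4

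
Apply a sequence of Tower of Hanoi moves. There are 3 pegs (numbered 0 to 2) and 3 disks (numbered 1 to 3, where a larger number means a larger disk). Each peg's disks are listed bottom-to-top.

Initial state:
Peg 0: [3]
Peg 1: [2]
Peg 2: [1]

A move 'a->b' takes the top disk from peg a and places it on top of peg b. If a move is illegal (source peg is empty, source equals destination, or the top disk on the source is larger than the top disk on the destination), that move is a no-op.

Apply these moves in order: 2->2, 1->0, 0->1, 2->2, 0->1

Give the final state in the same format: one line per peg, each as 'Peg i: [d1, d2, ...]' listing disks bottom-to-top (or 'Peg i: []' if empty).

Answer: Peg 0: [3]
Peg 1: [2]
Peg 2: [1]

Derivation:
After move 1 (2->2):
Peg 0: [3]
Peg 1: [2]
Peg 2: [1]

After move 2 (1->0):
Peg 0: [3, 2]
Peg 1: []
Peg 2: [1]

After move 3 (0->1):
Peg 0: [3]
Peg 1: [2]
Peg 2: [1]

After move 4 (2->2):
Peg 0: [3]
Peg 1: [2]
Peg 2: [1]

After move 5 (0->1):
Peg 0: [3]
Peg 1: [2]
Peg 2: [1]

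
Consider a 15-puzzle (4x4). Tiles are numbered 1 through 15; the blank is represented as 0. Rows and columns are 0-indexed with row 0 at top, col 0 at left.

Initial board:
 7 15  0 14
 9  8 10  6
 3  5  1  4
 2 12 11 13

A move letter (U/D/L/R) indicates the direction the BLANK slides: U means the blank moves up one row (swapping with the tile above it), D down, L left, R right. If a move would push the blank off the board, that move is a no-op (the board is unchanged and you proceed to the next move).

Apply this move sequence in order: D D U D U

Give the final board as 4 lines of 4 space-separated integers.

After move 1 (D):
 7 15 10 14
 9  8  0  6
 3  5  1  4
 2 12 11 13

After move 2 (D):
 7 15 10 14
 9  8  1  6
 3  5  0  4
 2 12 11 13

After move 3 (U):
 7 15 10 14
 9  8  0  6
 3  5  1  4
 2 12 11 13

After move 4 (D):
 7 15 10 14
 9  8  1  6
 3  5  0  4
 2 12 11 13

After move 5 (U):
 7 15 10 14
 9  8  0  6
 3  5  1  4
 2 12 11 13

Answer:  7 15 10 14
 9  8  0  6
 3  5  1  4
 2 12 11 13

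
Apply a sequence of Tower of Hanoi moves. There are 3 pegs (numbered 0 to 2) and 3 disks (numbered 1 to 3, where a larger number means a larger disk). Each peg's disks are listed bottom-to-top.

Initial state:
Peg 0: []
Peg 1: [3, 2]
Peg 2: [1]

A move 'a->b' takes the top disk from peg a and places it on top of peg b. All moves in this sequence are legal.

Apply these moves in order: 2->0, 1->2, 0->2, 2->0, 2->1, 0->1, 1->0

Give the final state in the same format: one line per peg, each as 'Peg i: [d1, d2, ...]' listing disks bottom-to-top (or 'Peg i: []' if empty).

Answer: Peg 0: [1]
Peg 1: [3, 2]
Peg 2: []

Derivation:
After move 1 (2->0):
Peg 0: [1]
Peg 1: [3, 2]
Peg 2: []

After move 2 (1->2):
Peg 0: [1]
Peg 1: [3]
Peg 2: [2]

After move 3 (0->2):
Peg 0: []
Peg 1: [3]
Peg 2: [2, 1]

After move 4 (2->0):
Peg 0: [1]
Peg 1: [3]
Peg 2: [2]

After move 5 (2->1):
Peg 0: [1]
Peg 1: [3, 2]
Peg 2: []

After move 6 (0->1):
Peg 0: []
Peg 1: [3, 2, 1]
Peg 2: []

After move 7 (1->0):
Peg 0: [1]
Peg 1: [3, 2]
Peg 2: []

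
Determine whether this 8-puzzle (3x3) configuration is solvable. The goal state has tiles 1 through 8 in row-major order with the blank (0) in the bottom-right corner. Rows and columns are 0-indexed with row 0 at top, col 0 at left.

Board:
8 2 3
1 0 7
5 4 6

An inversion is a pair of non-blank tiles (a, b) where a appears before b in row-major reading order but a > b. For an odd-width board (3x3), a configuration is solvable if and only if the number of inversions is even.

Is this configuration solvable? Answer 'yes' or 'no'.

Inversions (pairs i<j in row-major order where tile[i] > tile[j] > 0): 13
13 is odd, so the puzzle is not solvable.

Answer: no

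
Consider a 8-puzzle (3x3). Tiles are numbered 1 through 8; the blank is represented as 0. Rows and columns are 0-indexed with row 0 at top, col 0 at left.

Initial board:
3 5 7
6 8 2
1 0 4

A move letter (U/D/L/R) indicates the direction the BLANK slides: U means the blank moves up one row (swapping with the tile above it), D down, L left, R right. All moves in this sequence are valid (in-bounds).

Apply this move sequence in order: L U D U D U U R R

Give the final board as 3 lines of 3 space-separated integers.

After move 1 (L):
3 5 7
6 8 2
0 1 4

After move 2 (U):
3 5 7
0 8 2
6 1 4

After move 3 (D):
3 5 7
6 8 2
0 1 4

After move 4 (U):
3 5 7
0 8 2
6 1 4

After move 5 (D):
3 5 7
6 8 2
0 1 4

After move 6 (U):
3 5 7
0 8 2
6 1 4

After move 7 (U):
0 5 7
3 8 2
6 1 4

After move 8 (R):
5 0 7
3 8 2
6 1 4

After move 9 (R):
5 7 0
3 8 2
6 1 4

Answer: 5 7 0
3 8 2
6 1 4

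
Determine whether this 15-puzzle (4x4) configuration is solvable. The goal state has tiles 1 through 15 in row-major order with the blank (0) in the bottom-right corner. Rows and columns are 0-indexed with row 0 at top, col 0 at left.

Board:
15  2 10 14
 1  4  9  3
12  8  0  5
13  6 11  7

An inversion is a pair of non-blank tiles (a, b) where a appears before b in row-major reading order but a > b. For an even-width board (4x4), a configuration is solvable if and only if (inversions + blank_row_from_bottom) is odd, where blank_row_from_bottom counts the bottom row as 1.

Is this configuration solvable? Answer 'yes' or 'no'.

Answer: no

Derivation:
Inversions: 52
Blank is in row 2 (0-indexed from top), which is row 2 counting from the bottom (bottom = 1).
52 + 2 = 54, which is even, so the puzzle is not solvable.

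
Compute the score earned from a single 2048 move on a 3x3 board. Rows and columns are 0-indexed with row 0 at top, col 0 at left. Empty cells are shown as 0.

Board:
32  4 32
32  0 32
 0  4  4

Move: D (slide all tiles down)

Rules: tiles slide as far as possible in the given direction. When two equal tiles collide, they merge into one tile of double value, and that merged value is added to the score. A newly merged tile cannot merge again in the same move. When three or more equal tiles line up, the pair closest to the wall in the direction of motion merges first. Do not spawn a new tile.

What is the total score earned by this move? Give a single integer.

Answer: 136

Derivation:
Slide down:
col 0: [32, 32, 0] -> [0, 0, 64]  score +64 (running 64)
col 1: [4, 0, 4] -> [0, 0, 8]  score +8 (running 72)
col 2: [32, 32, 4] -> [0, 64, 4]  score +64 (running 136)
Board after move:
 0  0  0
 0  0 64
64  8  4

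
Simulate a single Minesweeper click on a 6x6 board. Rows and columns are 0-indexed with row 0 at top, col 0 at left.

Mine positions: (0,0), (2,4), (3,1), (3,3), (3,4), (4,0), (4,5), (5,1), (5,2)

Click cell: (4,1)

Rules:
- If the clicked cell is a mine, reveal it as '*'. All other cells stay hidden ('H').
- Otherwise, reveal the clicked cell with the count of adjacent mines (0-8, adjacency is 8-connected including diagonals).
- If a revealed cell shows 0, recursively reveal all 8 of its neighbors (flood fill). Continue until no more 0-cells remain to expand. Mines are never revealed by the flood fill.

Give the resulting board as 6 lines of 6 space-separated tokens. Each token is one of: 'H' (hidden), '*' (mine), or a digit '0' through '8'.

H H H H H H
H H H H H H
H H H H H H
H H H H H H
H 4 H H H H
H H H H H H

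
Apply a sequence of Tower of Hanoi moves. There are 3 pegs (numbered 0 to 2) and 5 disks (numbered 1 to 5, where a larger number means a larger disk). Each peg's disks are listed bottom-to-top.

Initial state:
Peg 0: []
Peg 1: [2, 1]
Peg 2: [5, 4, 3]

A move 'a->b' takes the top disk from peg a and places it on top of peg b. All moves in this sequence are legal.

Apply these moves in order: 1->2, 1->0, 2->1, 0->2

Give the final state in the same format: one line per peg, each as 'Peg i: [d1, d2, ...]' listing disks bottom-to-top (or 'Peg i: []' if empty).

Answer: Peg 0: []
Peg 1: [1]
Peg 2: [5, 4, 3, 2]

Derivation:
After move 1 (1->2):
Peg 0: []
Peg 1: [2]
Peg 2: [5, 4, 3, 1]

After move 2 (1->0):
Peg 0: [2]
Peg 1: []
Peg 2: [5, 4, 3, 1]

After move 3 (2->1):
Peg 0: [2]
Peg 1: [1]
Peg 2: [5, 4, 3]

After move 4 (0->2):
Peg 0: []
Peg 1: [1]
Peg 2: [5, 4, 3, 2]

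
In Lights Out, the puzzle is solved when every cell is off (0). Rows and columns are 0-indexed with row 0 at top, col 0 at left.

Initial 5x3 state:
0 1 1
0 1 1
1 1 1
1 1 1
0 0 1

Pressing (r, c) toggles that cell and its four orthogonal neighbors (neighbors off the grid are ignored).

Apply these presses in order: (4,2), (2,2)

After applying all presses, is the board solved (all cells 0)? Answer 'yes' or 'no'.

Answer: no

Derivation:
After press 1 at (4,2):
0 1 1
0 1 1
1 1 1
1 1 0
0 1 0

After press 2 at (2,2):
0 1 1
0 1 0
1 0 0
1 1 1
0 1 0

Lights still on: 8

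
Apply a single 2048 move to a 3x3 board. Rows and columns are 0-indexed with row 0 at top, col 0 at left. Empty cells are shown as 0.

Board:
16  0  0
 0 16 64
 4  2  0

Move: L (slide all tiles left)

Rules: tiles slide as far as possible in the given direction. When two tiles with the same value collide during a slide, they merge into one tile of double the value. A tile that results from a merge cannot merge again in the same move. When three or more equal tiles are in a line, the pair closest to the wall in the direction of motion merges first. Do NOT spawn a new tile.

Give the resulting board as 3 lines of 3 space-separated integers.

Answer: 16  0  0
16 64  0
 4  2  0

Derivation:
Slide left:
row 0: [16, 0, 0] -> [16, 0, 0]
row 1: [0, 16, 64] -> [16, 64, 0]
row 2: [4, 2, 0] -> [4, 2, 0]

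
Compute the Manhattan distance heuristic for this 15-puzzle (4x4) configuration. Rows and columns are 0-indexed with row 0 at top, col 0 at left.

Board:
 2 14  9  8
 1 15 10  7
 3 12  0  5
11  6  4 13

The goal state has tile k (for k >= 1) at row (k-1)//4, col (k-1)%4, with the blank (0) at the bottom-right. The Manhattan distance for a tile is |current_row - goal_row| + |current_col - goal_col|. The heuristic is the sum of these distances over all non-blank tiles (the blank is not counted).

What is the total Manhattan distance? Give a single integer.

Answer: 38

Derivation:
Tile 2: (0,0)->(0,1) = 1
Tile 14: (0,1)->(3,1) = 3
Tile 9: (0,2)->(2,0) = 4
Tile 8: (0,3)->(1,3) = 1
Tile 1: (1,0)->(0,0) = 1
Tile 15: (1,1)->(3,2) = 3
Tile 10: (1,2)->(2,1) = 2
Tile 7: (1,3)->(1,2) = 1
Tile 3: (2,0)->(0,2) = 4
Tile 12: (2,1)->(2,3) = 2
Tile 5: (2,3)->(1,0) = 4
Tile 11: (3,0)->(2,2) = 3
Tile 6: (3,1)->(1,1) = 2
Tile 4: (3,2)->(0,3) = 4
Tile 13: (3,3)->(3,0) = 3
Sum: 1 + 3 + 4 + 1 + 1 + 3 + 2 + 1 + 4 + 2 + 4 + 3 + 2 + 4 + 3 = 38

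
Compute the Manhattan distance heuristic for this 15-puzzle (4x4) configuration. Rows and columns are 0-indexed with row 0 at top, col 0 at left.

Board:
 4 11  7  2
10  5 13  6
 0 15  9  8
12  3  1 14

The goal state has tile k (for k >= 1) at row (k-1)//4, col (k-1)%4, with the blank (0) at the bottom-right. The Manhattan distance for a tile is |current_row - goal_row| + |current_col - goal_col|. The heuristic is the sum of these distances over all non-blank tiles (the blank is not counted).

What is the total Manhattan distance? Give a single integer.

Answer: 38

Derivation:
Tile 4: (0,0)->(0,3) = 3
Tile 11: (0,1)->(2,2) = 3
Tile 7: (0,2)->(1,2) = 1
Tile 2: (0,3)->(0,1) = 2
Tile 10: (1,0)->(2,1) = 2
Tile 5: (1,1)->(1,0) = 1
Tile 13: (1,2)->(3,0) = 4
Tile 6: (1,3)->(1,1) = 2
Tile 15: (2,1)->(3,2) = 2
Tile 9: (2,2)->(2,0) = 2
Tile 8: (2,3)->(1,3) = 1
Tile 12: (3,0)->(2,3) = 4
Tile 3: (3,1)->(0,2) = 4
Tile 1: (3,2)->(0,0) = 5
Tile 14: (3,3)->(3,1) = 2
Sum: 3 + 3 + 1 + 2 + 2 + 1 + 4 + 2 + 2 + 2 + 1 + 4 + 4 + 5 + 2 = 38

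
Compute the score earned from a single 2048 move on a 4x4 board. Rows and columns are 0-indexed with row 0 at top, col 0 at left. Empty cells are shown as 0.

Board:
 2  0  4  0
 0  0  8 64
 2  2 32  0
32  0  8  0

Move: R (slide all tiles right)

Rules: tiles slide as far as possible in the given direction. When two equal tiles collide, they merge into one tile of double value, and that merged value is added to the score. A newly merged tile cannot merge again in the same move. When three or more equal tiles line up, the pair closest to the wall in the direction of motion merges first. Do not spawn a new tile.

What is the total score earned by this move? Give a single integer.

Answer: 4

Derivation:
Slide right:
row 0: [2, 0, 4, 0] -> [0, 0, 2, 4]  score +0 (running 0)
row 1: [0, 0, 8, 64] -> [0, 0, 8, 64]  score +0 (running 0)
row 2: [2, 2, 32, 0] -> [0, 0, 4, 32]  score +4 (running 4)
row 3: [32, 0, 8, 0] -> [0, 0, 32, 8]  score +0 (running 4)
Board after move:
 0  0  2  4
 0  0  8 64
 0  0  4 32
 0  0 32  8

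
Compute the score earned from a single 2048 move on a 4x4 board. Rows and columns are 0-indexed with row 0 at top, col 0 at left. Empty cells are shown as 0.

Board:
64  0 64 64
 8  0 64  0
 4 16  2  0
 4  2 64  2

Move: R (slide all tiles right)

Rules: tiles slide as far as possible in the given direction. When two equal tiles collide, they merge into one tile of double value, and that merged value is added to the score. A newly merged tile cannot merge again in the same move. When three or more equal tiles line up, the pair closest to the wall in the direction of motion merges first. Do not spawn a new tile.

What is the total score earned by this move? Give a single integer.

Answer: 128

Derivation:
Slide right:
row 0: [64, 0, 64, 64] -> [0, 0, 64, 128]  score +128 (running 128)
row 1: [8, 0, 64, 0] -> [0, 0, 8, 64]  score +0 (running 128)
row 2: [4, 16, 2, 0] -> [0, 4, 16, 2]  score +0 (running 128)
row 3: [4, 2, 64, 2] -> [4, 2, 64, 2]  score +0 (running 128)
Board after move:
  0   0  64 128
  0   0   8  64
  0   4  16   2
  4   2  64   2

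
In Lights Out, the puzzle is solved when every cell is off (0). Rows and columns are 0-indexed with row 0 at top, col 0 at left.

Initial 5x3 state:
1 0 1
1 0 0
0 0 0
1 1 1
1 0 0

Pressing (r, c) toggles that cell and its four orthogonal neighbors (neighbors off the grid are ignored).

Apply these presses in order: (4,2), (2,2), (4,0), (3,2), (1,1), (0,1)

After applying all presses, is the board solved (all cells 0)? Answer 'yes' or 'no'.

Answer: yes

Derivation:
After press 1 at (4,2):
1 0 1
1 0 0
0 0 0
1 1 0
1 1 1

After press 2 at (2,2):
1 0 1
1 0 1
0 1 1
1 1 1
1 1 1

After press 3 at (4,0):
1 0 1
1 0 1
0 1 1
0 1 1
0 0 1

After press 4 at (3,2):
1 0 1
1 0 1
0 1 0
0 0 0
0 0 0

After press 5 at (1,1):
1 1 1
0 1 0
0 0 0
0 0 0
0 0 0

After press 6 at (0,1):
0 0 0
0 0 0
0 0 0
0 0 0
0 0 0

Lights still on: 0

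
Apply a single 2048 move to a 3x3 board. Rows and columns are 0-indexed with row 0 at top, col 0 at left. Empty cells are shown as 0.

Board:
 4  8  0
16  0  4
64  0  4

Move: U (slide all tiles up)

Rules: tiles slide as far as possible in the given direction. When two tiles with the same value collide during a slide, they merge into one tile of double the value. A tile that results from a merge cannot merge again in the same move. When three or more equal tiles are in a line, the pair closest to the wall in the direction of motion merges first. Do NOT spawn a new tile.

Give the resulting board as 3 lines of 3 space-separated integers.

Answer:  4  8  8
16  0  0
64  0  0

Derivation:
Slide up:
col 0: [4, 16, 64] -> [4, 16, 64]
col 1: [8, 0, 0] -> [8, 0, 0]
col 2: [0, 4, 4] -> [8, 0, 0]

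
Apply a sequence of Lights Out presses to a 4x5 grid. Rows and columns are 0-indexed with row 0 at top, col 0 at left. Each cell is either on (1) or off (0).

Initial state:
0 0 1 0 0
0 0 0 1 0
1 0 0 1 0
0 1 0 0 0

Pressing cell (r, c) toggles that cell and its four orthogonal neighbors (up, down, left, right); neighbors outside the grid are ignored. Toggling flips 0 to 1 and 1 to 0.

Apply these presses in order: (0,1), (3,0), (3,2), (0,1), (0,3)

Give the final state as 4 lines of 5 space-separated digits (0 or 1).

Answer: 0 0 0 1 1
0 0 0 0 0
0 0 1 1 0
1 1 1 1 0

Derivation:
After press 1 at (0,1):
1 1 0 0 0
0 1 0 1 0
1 0 0 1 0
0 1 0 0 0

After press 2 at (3,0):
1 1 0 0 0
0 1 0 1 0
0 0 0 1 0
1 0 0 0 0

After press 3 at (3,2):
1 1 0 0 0
0 1 0 1 0
0 0 1 1 0
1 1 1 1 0

After press 4 at (0,1):
0 0 1 0 0
0 0 0 1 0
0 0 1 1 0
1 1 1 1 0

After press 5 at (0,3):
0 0 0 1 1
0 0 0 0 0
0 0 1 1 0
1 1 1 1 0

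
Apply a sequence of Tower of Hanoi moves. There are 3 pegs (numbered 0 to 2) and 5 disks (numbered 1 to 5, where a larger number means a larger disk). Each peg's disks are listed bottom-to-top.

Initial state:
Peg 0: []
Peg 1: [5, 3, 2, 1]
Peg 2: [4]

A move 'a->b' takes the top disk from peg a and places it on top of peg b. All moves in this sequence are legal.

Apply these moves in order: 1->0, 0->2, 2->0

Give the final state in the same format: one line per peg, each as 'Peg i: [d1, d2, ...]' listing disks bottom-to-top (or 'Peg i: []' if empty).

Answer: Peg 0: [1]
Peg 1: [5, 3, 2]
Peg 2: [4]

Derivation:
After move 1 (1->0):
Peg 0: [1]
Peg 1: [5, 3, 2]
Peg 2: [4]

After move 2 (0->2):
Peg 0: []
Peg 1: [5, 3, 2]
Peg 2: [4, 1]

After move 3 (2->0):
Peg 0: [1]
Peg 1: [5, 3, 2]
Peg 2: [4]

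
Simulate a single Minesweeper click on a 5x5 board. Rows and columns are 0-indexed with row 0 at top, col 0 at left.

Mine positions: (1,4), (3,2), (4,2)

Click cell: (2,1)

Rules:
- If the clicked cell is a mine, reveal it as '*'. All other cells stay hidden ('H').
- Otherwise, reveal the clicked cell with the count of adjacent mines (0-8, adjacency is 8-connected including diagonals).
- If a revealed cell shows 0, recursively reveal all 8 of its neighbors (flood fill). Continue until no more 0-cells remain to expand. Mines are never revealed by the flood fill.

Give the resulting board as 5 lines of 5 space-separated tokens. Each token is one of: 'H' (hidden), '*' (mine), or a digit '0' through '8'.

H H H H H
H H H H H
H 1 H H H
H H H H H
H H H H H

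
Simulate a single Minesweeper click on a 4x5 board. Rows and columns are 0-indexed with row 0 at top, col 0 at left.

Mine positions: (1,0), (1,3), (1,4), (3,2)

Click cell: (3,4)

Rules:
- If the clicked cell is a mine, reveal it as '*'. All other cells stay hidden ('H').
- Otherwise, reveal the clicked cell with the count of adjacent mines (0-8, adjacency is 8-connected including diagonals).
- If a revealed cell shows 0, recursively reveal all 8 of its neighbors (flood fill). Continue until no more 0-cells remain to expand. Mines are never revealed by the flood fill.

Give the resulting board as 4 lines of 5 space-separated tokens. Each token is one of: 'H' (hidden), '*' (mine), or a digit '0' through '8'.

H H H H H
H H H H H
H H H 3 2
H H H 1 0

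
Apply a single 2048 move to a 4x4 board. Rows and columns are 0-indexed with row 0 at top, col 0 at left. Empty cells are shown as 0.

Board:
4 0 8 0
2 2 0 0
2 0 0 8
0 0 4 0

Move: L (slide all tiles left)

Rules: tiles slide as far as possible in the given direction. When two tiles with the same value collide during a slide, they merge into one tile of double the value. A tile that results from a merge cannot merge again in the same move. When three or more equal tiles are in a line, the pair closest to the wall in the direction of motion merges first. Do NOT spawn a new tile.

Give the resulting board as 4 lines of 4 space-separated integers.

Answer: 4 8 0 0
4 0 0 0
2 8 0 0
4 0 0 0

Derivation:
Slide left:
row 0: [4, 0, 8, 0] -> [4, 8, 0, 0]
row 1: [2, 2, 0, 0] -> [4, 0, 0, 0]
row 2: [2, 0, 0, 8] -> [2, 8, 0, 0]
row 3: [0, 0, 4, 0] -> [4, 0, 0, 0]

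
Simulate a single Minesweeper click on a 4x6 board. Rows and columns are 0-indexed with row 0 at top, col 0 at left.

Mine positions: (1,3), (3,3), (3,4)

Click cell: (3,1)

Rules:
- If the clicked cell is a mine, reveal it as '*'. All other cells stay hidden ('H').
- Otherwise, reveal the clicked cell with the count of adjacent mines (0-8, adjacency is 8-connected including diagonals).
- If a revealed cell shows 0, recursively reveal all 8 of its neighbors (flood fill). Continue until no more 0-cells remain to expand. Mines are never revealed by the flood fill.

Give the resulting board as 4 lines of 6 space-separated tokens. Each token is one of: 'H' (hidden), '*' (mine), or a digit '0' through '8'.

0 0 1 H H H
0 0 1 H H H
0 0 2 H H H
0 0 1 H H H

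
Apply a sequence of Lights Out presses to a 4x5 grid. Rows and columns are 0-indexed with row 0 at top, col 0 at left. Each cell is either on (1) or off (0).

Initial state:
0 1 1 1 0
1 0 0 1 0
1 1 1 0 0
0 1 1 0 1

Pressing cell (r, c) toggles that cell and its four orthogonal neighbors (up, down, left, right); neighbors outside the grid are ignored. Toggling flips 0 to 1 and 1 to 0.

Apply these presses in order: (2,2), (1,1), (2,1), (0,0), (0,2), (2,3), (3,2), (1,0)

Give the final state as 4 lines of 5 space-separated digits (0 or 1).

After press 1 at (2,2):
0 1 1 1 0
1 0 1 1 0
1 0 0 1 0
0 1 0 0 1

After press 2 at (1,1):
0 0 1 1 0
0 1 0 1 0
1 1 0 1 0
0 1 0 0 1

After press 3 at (2,1):
0 0 1 1 0
0 0 0 1 0
0 0 1 1 0
0 0 0 0 1

After press 4 at (0,0):
1 1 1 1 0
1 0 0 1 0
0 0 1 1 0
0 0 0 0 1

After press 5 at (0,2):
1 0 0 0 0
1 0 1 1 0
0 0 1 1 0
0 0 0 0 1

After press 6 at (2,3):
1 0 0 0 0
1 0 1 0 0
0 0 0 0 1
0 0 0 1 1

After press 7 at (3,2):
1 0 0 0 0
1 0 1 0 0
0 0 1 0 1
0 1 1 0 1

After press 8 at (1,0):
0 0 0 0 0
0 1 1 0 0
1 0 1 0 1
0 1 1 0 1

Answer: 0 0 0 0 0
0 1 1 0 0
1 0 1 0 1
0 1 1 0 1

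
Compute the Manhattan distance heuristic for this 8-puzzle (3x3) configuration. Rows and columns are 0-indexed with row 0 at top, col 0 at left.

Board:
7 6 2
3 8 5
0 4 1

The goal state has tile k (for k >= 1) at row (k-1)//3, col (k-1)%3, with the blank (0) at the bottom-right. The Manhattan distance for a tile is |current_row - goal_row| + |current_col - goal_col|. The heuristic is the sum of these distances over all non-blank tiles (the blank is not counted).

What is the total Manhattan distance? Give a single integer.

Tile 7: at (0,0), goal (2,0), distance |0-2|+|0-0| = 2
Tile 6: at (0,1), goal (1,2), distance |0-1|+|1-2| = 2
Tile 2: at (0,2), goal (0,1), distance |0-0|+|2-1| = 1
Tile 3: at (1,0), goal (0,2), distance |1-0|+|0-2| = 3
Tile 8: at (1,1), goal (2,1), distance |1-2|+|1-1| = 1
Tile 5: at (1,2), goal (1,1), distance |1-1|+|2-1| = 1
Tile 4: at (2,1), goal (1,0), distance |2-1|+|1-0| = 2
Tile 1: at (2,2), goal (0,0), distance |2-0|+|2-0| = 4
Sum: 2 + 2 + 1 + 3 + 1 + 1 + 2 + 4 = 16

Answer: 16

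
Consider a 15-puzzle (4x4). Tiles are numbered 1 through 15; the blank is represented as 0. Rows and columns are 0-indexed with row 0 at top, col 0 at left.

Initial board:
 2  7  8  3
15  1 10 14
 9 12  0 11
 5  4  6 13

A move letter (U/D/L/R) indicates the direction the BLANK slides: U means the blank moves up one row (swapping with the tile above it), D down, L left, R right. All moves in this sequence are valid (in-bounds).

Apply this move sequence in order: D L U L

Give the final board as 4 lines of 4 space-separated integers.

Answer:  2  7  8  3
15  1 10 14
 0  9  6 11
 5 12  4 13

Derivation:
After move 1 (D):
 2  7  8  3
15  1 10 14
 9 12  6 11
 5  4  0 13

After move 2 (L):
 2  7  8  3
15  1 10 14
 9 12  6 11
 5  0  4 13

After move 3 (U):
 2  7  8  3
15  1 10 14
 9  0  6 11
 5 12  4 13

After move 4 (L):
 2  7  8  3
15  1 10 14
 0  9  6 11
 5 12  4 13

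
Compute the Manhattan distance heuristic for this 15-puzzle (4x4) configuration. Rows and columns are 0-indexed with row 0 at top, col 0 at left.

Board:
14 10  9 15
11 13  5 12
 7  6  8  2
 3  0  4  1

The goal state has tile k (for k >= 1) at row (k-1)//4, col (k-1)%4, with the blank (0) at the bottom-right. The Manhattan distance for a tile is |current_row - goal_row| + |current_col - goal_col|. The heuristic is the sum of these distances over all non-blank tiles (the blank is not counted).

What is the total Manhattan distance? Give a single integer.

Answer: 48

Derivation:
Tile 14: (0,0)->(3,1) = 4
Tile 10: (0,1)->(2,1) = 2
Tile 9: (0,2)->(2,0) = 4
Tile 15: (0,3)->(3,2) = 4
Tile 11: (1,0)->(2,2) = 3
Tile 13: (1,1)->(3,0) = 3
Tile 5: (1,2)->(1,0) = 2
Tile 12: (1,3)->(2,3) = 1
Tile 7: (2,0)->(1,2) = 3
Tile 6: (2,1)->(1,1) = 1
Tile 8: (2,2)->(1,3) = 2
Tile 2: (2,3)->(0,1) = 4
Tile 3: (3,0)->(0,2) = 5
Tile 4: (3,2)->(0,3) = 4
Tile 1: (3,3)->(0,0) = 6
Sum: 4 + 2 + 4 + 4 + 3 + 3 + 2 + 1 + 3 + 1 + 2 + 4 + 5 + 4 + 6 = 48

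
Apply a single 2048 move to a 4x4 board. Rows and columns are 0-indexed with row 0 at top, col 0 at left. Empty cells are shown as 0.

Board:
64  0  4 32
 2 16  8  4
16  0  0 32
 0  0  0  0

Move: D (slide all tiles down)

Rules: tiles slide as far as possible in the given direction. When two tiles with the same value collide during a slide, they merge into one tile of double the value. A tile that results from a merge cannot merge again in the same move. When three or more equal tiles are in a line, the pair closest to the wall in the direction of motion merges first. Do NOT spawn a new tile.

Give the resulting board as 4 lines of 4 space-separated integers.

Answer:  0  0  0  0
64  0  0 32
 2  0  4  4
16 16  8 32

Derivation:
Slide down:
col 0: [64, 2, 16, 0] -> [0, 64, 2, 16]
col 1: [0, 16, 0, 0] -> [0, 0, 0, 16]
col 2: [4, 8, 0, 0] -> [0, 0, 4, 8]
col 3: [32, 4, 32, 0] -> [0, 32, 4, 32]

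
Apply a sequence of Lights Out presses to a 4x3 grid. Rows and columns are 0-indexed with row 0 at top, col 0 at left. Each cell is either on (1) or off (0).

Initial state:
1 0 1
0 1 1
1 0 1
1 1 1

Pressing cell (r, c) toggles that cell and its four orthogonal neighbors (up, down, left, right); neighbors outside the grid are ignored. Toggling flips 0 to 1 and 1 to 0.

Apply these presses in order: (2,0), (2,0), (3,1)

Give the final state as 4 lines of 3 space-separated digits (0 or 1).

After press 1 at (2,0):
1 0 1
1 1 1
0 1 1
0 1 1

After press 2 at (2,0):
1 0 1
0 1 1
1 0 1
1 1 1

After press 3 at (3,1):
1 0 1
0 1 1
1 1 1
0 0 0

Answer: 1 0 1
0 1 1
1 1 1
0 0 0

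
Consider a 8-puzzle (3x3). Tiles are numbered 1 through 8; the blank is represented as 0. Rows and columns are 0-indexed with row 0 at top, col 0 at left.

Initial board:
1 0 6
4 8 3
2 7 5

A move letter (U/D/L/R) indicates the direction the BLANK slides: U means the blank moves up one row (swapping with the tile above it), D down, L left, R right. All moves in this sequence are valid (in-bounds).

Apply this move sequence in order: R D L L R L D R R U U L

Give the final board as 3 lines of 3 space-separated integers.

After move 1 (R):
1 6 0
4 8 3
2 7 5

After move 2 (D):
1 6 3
4 8 0
2 7 5

After move 3 (L):
1 6 3
4 0 8
2 7 5

After move 4 (L):
1 6 3
0 4 8
2 7 5

After move 5 (R):
1 6 3
4 0 8
2 7 5

After move 6 (L):
1 6 3
0 4 8
2 7 5

After move 7 (D):
1 6 3
2 4 8
0 7 5

After move 8 (R):
1 6 3
2 4 8
7 0 5

After move 9 (R):
1 6 3
2 4 8
7 5 0

After move 10 (U):
1 6 3
2 4 0
7 5 8

After move 11 (U):
1 6 0
2 4 3
7 5 8

After move 12 (L):
1 0 6
2 4 3
7 5 8

Answer: 1 0 6
2 4 3
7 5 8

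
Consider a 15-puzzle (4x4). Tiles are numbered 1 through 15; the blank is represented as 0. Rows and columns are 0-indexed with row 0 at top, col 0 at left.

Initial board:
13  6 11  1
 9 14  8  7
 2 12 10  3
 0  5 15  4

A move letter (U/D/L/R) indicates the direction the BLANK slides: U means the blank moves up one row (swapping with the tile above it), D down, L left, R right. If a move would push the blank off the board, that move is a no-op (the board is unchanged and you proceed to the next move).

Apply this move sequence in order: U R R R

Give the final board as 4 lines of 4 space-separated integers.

Answer: 13  6 11  1
 9 14  8  7
12 10  3  0
 2  5 15  4

Derivation:
After move 1 (U):
13  6 11  1
 9 14  8  7
 0 12 10  3
 2  5 15  4

After move 2 (R):
13  6 11  1
 9 14  8  7
12  0 10  3
 2  5 15  4

After move 3 (R):
13  6 11  1
 9 14  8  7
12 10  0  3
 2  5 15  4

After move 4 (R):
13  6 11  1
 9 14  8  7
12 10  3  0
 2  5 15  4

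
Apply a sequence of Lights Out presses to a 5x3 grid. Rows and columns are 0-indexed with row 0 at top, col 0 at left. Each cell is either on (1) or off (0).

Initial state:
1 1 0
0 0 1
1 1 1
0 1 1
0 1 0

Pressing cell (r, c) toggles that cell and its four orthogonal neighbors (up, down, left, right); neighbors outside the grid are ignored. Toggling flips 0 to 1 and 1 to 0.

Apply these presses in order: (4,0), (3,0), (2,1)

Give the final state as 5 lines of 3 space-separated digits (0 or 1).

Answer: 1 1 0
0 1 1
1 0 0
0 1 1
0 0 0

Derivation:
After press 1 at (4,0):
1 1 0
0 0 1
1 1 1
1 1 1
1 0 0

After press 2 at (3,0):
1 1 0
0 0 1
0 1 1
0 0 1
0 0 0

After press 3 at (2,1):
1 1 0
0 1 1
1 0 0
0 1 1
0 0 0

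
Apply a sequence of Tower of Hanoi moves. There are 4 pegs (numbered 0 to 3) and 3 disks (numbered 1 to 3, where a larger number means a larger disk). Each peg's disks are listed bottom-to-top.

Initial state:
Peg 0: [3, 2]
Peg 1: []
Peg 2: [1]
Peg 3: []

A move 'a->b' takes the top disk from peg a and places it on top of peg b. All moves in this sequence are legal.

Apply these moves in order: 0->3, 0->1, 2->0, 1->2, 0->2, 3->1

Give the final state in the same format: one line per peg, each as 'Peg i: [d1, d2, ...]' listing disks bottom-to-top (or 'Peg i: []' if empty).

After move 1 (0->3):
Peg 0: [3]
Peg 1: []
Peg 2: [1]
Peg 3: [2]

After move 2 (0->1):
Peg 0: []
Peg 1: [3]
Peg 2: [1]
Peg 3: [2]

After move 3 (2->0):
Peg 0: [1]
Peg 1: [3]
Peg 2: []
Peg 3: [2]

After move 4 (1->2):
Peg 0: [1]
Peg 1: []
Peg 2: [3]
Peg 3: [2]

After move 5 (0->2):
Peg 0: []
Peg 1: []
Peg 2: [3, 1]
Peg 3: [2]

After move 6 (3->1):
Peg 0: []
Peg 1: [2]
Peg 2: [3, 1]
Peg 3: []

Answer: Peg 0: []
Peg 1: [2]
Peg 2: [3, 1]
Peg 3: []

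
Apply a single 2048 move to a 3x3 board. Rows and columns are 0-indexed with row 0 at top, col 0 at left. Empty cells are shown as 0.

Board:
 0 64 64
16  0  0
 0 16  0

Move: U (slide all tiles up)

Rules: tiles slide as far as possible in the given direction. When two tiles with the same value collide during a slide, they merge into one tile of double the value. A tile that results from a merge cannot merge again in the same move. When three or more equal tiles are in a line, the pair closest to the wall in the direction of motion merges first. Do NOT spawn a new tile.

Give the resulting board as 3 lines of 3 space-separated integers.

Slide up:
col 0: [0, 16, 0] -> [16, 0, 0]
col 1: [64, 0, 16] -> [64, 16, 0]
col 2: [64, 0, 0] -> [64, 0, 0]

Answer: 16 64 64
 0 16  0
 0  0  0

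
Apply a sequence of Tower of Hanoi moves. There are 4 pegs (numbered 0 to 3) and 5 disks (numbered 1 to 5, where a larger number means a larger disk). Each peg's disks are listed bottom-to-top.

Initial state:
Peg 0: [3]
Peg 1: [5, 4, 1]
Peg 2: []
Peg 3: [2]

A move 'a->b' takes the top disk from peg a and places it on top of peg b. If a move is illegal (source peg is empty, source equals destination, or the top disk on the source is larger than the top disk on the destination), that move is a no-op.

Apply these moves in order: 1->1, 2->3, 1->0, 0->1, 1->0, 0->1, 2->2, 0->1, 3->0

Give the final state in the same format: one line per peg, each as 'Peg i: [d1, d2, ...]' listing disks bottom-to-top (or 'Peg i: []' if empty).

Answer: Peg 0: [3, 2]
Peg 1: [5, 4, 1]
Peg 2: []
Peg 3: []

Derivation:
After move 1 (1->1):
Peg 0: [3]
Peg 1: [5, 4, 1]
Peg 2: []
Peg 3: [2]

After move 2 (2->3):
Peg 0: [3]
Peg 1: [5, 4, 1]
Peg 2: []
Peg 3: [2]

After move 3 (1->0):
Peg 0: [3, 1]
Peg 1: [5, 4]
Peg 2: []
Peg 3: [2]

After move 4 (0->1):
Peg 0: [3]
Peg 1: [5, 4, 1]
Peg 2: []
Peg 3: [2]

After move 5 (1->0):
Peg 0: [3, 1]
Peg 1: [5, 4]
Peg 2: []
Peg 3: [2]

After move 6 (0->1):
Peg 0: [3]
Peg 1: [5, 4, 1]
Peg 2: []
Peg 3: [2]

After move 7 (2->2):
Peg 0: [3]
Peg 1: [5, 4, 1]
Peg 2: []
Peg 3: [2]

After move 8 (0->1):
Peg 0: [3]
Peg 1: [5, 4, 1]
Peg 2: []
Peg 3: [2]

After move 9 (3->0):
Peg 0: [3, 2]
Peg 1: [5, 4, 1]
Peg 2: []
Peg 3: []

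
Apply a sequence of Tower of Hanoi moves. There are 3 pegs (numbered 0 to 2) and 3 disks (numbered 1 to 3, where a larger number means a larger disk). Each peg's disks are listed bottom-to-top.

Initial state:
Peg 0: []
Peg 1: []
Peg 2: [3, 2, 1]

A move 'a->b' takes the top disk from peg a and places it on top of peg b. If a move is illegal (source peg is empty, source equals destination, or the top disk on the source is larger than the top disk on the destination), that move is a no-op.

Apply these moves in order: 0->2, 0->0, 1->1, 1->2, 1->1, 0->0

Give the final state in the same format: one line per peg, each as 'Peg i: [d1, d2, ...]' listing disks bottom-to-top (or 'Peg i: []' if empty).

Answer: Peg 0: []
Peg 1: []
Peg 2: [3, 2, 1]

Derivation:
After move 1 (0->2):
Peg 0: []
Peg 1: []
Peg 2: [3, 2, 1]

After move 2 (0->0):
Peg 0: []
Peg 1: []
Peg 2: [3, 2, 1]

After move 3 (1->1):
Peg 0: []
Peg 1: []
Peg 2: [3, 2, 1]

After move 4 (1->2):
Peg 0: []
Peg 1: []
Peg 2: [3, 2, 1]

After move 5 (1->1):
Peg 0: []
Peg 1: []
Peg 2: [3, 2, 1]

After move 6 (0->0):
Peg 0: []
Peg 1: []
Peg 2: [3, 2, 1]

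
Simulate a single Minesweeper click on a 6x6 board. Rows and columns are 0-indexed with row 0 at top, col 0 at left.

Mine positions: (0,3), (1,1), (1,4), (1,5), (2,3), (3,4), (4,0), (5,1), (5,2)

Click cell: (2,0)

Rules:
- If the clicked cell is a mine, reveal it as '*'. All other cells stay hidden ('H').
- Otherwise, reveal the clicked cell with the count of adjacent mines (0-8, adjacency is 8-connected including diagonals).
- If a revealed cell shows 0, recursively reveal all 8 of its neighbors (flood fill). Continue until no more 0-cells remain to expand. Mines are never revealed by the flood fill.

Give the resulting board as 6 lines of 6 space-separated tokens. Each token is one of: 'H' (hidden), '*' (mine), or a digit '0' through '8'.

H H H H H H
H H H H H H
1 H H H H H
H H H H H H
H H H H H H
H H H H H H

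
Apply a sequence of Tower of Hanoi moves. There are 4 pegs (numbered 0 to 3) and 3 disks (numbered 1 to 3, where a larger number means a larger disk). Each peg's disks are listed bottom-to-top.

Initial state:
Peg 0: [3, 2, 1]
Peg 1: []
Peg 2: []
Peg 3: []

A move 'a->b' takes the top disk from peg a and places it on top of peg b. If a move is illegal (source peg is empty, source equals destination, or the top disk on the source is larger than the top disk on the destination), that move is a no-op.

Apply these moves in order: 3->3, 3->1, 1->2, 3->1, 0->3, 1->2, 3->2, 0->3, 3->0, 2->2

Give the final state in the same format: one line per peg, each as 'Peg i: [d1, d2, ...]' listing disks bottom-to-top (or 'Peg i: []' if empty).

Answer: Peg 0: [3, 2]
Peg 1: []
Peg 2: [1]
Peg 3: []

Derivation:
After move 1 (3->3):
Peg 0: [3, 2, 1]
Peg 1: []
Peg 2: []
Peg 3: []

After move 2 (3->1):
Peg 0: [3, 2, 1]
Peg 1: []
Peg 2: []
Peg 3: []

After move 3 (1->2):
Peg 0: [3, 2, 1]
Peg 1: []
Peg 2: []
Peg 3: []

After move 4 (3->1):
Peg 0: [3, 2, 1]
Peg 1: []
Peg 2: []
Peg 3: []

After move 5 (0->3):
Peg 0: [3, 2]
Peg 1: []
Peg 2: []
Peg 3: [1]

After move 6 (1->2):
Peg 0: [3, 2]
Peg 1: []
Peg 2: []
Peg 3: [1]

After move 7 (3->2):
Peg 0: [3, 2]
Peg 1: []
Peg 2: [1]
Peg 3: []

After move 8 (0->3):
Peg 0: [3]
Peg 1: []
Peg 2: [1]
Peg 3: [2]

After move 9 (3->0):
Peg 0: [3, 2]
Peg 1: []
Peg 2: [1]
Peg 3: []

After move 10 (2->2):
Peg 0: [3, 2]
Peg 1: []
Peg 2: [1]
Peg 3: []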